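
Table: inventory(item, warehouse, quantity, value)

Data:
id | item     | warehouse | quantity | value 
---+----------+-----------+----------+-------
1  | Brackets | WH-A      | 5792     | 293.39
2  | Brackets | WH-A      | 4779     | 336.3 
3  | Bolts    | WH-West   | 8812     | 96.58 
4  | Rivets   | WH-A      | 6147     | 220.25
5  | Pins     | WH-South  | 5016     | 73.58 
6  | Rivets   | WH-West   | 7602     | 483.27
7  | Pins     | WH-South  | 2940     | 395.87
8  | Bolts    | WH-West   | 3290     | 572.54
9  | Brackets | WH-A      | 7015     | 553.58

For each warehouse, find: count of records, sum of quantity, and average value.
SELECT warehouse,
       COUNT(*) as cnt,
       SUM(quantity) as total_quantity,
       AVG(value) as avg_value
FROM inventory
GROUP BY warehouse

Result:
  WH-A: 4 records, 23733 total quantity, 350.88 avg value
  WH-South: 2 records, 7956 total quantity, 234.73 avg value
  WH-West: 3 records, 19704 total quantity, 384.13 avg value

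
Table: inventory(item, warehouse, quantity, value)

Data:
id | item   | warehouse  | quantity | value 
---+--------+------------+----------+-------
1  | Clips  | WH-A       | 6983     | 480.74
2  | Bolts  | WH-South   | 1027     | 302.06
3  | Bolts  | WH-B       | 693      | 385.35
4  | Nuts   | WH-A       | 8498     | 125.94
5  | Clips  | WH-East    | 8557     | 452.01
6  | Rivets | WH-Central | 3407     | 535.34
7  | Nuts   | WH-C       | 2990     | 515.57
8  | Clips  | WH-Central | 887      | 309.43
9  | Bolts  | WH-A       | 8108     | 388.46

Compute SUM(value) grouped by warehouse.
SELECT warehouse, SUM(value) as result
FROM inventory
GROUP BY warehouse

Result:
  WH-A: 995.14
  WH-B: 385.35
  WH-C: 515.57
  WH-Central: 844.77
  WH-East: 452.01
  WH-South: 302.06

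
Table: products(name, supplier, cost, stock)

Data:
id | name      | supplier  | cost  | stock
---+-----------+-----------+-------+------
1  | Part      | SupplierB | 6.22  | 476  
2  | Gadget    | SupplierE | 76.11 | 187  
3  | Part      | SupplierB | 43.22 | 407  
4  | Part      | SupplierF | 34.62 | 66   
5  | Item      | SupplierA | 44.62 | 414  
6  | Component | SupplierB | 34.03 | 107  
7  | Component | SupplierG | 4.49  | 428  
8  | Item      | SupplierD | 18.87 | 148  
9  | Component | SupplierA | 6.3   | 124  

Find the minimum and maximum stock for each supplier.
SELECT supplier, MIN(stock), MAX(stock)
FROM products
GROUP BY supplier

Result:
  SupplierA: min=124, max=414
  SupplierB: min=107, max=476
  SupplierD: min=148, max=148
  SupplierE: min=187, max=187
  SupplierF: min=66, max=66
  SupplierG: min=428, max=428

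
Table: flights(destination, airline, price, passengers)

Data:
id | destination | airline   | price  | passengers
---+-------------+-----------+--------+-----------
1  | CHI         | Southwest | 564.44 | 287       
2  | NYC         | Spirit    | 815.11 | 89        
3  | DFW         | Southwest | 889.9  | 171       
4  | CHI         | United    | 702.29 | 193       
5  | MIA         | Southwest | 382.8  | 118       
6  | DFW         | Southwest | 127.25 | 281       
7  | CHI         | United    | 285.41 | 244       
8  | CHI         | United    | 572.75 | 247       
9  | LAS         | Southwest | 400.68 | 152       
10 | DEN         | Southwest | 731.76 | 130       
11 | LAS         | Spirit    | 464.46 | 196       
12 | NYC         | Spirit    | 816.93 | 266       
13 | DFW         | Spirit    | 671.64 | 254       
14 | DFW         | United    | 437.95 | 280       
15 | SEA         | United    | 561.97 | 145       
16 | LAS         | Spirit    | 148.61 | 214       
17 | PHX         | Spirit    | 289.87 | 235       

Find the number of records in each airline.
SELECT airline, COUNT(*) as count
FROM flights
GROUP BY airline

Result:
  Southwest: 6
  Spirit: 6
  United: 5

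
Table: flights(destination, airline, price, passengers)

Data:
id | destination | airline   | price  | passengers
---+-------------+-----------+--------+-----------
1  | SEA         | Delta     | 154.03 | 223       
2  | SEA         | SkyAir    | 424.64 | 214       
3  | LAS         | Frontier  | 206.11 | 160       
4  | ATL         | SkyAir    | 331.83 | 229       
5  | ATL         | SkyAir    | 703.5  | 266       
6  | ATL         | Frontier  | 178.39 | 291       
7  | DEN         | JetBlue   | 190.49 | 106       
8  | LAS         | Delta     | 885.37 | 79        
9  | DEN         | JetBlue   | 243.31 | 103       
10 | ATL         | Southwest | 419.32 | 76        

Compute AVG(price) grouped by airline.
SELECT airline, AVG(price) as result
FROM flights
GROUP BY airline

Result:
  Delta: 519.70
  Frontier: 192.25
  JetBlue: 216.90
  SkyAir: 486.66
  Southwest: 419.32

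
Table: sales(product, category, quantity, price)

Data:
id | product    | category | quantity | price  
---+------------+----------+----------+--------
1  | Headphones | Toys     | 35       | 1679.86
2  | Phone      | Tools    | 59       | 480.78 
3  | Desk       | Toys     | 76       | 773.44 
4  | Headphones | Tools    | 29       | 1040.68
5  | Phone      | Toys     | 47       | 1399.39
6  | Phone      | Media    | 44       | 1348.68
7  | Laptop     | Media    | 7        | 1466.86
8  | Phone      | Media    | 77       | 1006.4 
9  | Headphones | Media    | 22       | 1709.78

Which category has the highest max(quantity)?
SELECT category, MAX(quantity) as val
FROM sales
GROUP BY category
ORDER BY val DESC
LIMIT 1

Result: Media with max(quantity) = 77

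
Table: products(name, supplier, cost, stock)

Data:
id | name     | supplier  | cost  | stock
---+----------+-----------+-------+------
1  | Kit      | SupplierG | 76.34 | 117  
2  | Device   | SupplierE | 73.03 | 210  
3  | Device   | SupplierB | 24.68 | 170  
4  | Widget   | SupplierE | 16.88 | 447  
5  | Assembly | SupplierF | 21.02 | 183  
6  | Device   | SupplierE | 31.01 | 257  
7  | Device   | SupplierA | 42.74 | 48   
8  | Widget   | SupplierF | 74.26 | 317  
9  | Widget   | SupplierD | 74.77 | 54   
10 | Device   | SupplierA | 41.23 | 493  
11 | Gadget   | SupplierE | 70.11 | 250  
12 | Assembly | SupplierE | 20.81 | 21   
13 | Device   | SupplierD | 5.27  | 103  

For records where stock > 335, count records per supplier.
SELECT supplier, COUNT(*)
FROM products
WHERE stock > 335
GROUP BY supplier

Note: WHERE filters rows before grouping.

Result:
  SupplierA: 1
  SupplierE: 1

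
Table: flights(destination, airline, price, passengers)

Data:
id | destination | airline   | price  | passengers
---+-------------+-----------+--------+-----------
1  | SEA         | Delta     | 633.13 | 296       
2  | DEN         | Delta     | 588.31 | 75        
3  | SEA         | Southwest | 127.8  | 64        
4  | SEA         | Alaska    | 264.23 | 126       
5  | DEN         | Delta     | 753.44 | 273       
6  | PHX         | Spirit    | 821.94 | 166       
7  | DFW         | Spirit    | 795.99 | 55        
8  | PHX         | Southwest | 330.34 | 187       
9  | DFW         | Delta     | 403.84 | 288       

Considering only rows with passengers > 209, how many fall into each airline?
SELECT airline, COUNT(*)
FROM flights
WHERE passengers > 209
GROUP BY airline

Note: WHERE filters rows before grouping.

Result:
  Delta: 3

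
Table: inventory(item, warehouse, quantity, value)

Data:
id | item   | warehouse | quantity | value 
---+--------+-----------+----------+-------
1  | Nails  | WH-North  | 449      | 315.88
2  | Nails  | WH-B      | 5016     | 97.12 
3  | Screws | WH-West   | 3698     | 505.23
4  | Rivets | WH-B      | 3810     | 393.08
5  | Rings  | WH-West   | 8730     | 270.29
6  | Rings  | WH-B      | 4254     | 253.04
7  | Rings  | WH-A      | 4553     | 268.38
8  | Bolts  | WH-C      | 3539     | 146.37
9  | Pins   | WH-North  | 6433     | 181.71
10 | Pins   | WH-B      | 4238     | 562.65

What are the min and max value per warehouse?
SELECT warehouse, MIN(value), MAX(value)
FROM inventory
GROUP BY warehouse

Result:
  WH-A: min=268.38, max=268.38
  WH-B: min=97.12, max=562.65
  WH-C: min=146.37, max=146.37
  WH-North: min=181.71, max=315.88
  WH-West: min=270.29, max=505.23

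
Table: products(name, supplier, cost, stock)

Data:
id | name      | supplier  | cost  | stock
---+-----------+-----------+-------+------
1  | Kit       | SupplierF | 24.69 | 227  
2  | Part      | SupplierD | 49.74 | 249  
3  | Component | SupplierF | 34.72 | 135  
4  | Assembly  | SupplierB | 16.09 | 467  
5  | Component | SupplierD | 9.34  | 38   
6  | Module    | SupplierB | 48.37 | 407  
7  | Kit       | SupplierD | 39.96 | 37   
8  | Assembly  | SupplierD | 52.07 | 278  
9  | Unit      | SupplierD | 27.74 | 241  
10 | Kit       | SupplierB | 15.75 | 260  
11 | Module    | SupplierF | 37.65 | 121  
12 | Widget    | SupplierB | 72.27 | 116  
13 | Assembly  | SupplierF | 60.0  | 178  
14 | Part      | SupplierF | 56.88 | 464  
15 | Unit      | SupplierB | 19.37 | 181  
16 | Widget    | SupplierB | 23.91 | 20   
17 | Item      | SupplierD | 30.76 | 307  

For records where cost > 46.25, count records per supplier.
SELECT supplier, COUNT(*)
FROM products
WHERE cost > 46.25
GROUP BY supplier

Note: WHERE filters rows before grouping.

Result:
  SupplierB: 2
  SupplierD: 2
  SupplierF: 2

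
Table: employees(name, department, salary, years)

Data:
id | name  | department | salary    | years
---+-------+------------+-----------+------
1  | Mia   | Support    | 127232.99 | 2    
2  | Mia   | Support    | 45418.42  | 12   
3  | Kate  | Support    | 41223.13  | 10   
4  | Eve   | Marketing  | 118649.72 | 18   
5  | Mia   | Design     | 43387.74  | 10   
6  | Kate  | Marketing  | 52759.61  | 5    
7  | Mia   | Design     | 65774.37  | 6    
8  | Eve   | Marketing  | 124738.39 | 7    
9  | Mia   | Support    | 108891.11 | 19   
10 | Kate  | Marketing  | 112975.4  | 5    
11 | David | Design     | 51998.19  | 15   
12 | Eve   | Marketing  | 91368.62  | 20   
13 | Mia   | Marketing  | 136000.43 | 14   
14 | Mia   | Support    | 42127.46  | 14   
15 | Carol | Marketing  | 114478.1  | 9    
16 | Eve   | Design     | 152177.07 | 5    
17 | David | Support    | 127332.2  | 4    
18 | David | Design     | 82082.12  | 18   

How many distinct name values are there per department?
SELECT department, COUNT(DISTINCT name)
FROM employees
GROUP BY department

Result:
  Design: 3 distinct
  Marketing: 4 distinct
  Support: 3 distinct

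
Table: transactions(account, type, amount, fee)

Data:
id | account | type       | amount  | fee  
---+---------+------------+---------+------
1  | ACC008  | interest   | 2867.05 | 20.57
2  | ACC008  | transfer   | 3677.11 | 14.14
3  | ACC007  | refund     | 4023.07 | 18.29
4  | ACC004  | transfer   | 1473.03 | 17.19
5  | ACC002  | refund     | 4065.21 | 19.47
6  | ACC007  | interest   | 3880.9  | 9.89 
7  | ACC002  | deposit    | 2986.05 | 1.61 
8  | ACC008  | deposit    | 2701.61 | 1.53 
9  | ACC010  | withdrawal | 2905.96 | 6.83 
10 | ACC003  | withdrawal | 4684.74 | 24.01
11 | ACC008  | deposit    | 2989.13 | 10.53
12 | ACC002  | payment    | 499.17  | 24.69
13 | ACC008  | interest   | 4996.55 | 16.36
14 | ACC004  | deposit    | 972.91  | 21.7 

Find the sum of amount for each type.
SELECT type, SUM(amount) as result
FROM transactions
GROUP BY type

Result:
  deposit: 9649.70
  interest: 11744.50
  payment: 499.17
  refund: 8088.28
  transfer: 5150.14
  withdrawal: 7590.70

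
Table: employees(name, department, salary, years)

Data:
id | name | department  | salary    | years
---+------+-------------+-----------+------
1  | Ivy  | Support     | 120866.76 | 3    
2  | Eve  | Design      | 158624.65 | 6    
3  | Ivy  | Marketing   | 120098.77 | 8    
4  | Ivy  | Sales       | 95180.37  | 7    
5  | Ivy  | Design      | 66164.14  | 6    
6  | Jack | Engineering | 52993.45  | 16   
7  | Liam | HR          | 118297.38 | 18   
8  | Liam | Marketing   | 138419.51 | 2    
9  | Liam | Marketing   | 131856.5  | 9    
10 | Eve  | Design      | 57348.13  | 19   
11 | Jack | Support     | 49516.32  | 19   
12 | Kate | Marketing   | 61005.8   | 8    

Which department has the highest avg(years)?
SELECT department, AVG(years) as val
FROM employees
GROUP BY department
ORDER BY val DESC
LIMIT 1

Result: HR with avg(years) = 18.00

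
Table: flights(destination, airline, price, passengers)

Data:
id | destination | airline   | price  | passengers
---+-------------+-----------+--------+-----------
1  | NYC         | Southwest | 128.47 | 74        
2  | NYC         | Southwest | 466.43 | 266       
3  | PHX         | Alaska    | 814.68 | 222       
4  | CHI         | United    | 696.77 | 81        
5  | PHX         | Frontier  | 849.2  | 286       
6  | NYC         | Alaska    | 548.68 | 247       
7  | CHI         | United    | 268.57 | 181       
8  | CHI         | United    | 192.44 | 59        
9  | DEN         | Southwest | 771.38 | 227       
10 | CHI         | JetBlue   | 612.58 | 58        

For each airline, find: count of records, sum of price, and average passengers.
SELECT airline,
       COUNT(*) as cnt,
       SUM(price) as total_price,
       AVG(passengers) as avg_passengers
FROM flights
GROUP BY airline

Result:
  Alaska: 2 records, 1363.36 total price, 234.50 avg passengers
  Frontier: 1 records, 849.20 total price, 286.00 avg passengers
  JetBlue: 1 records, 612.58 total price, 58.00 avg passengers
  Southwest: 3 records, 1366.28 total price, 189.00 avg passengers
  United: 3 records, 1157.78 total price, 107.00 avg passengers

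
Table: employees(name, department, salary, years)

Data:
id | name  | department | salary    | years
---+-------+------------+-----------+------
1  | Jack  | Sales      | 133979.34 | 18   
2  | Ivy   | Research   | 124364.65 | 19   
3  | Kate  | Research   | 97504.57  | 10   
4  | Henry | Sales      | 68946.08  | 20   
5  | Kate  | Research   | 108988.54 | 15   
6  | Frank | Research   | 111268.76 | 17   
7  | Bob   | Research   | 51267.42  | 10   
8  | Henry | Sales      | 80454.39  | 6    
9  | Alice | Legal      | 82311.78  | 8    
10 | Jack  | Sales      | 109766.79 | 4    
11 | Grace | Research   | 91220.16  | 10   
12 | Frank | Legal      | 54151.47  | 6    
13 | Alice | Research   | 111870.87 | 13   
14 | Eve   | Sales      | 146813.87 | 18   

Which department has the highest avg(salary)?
SELECT department, AVG(salary) as val
FROM employees
GROUP BY department
ORDER BY val DESC
LIMIT 1

Result: Sales with avg(salary) = 107992.09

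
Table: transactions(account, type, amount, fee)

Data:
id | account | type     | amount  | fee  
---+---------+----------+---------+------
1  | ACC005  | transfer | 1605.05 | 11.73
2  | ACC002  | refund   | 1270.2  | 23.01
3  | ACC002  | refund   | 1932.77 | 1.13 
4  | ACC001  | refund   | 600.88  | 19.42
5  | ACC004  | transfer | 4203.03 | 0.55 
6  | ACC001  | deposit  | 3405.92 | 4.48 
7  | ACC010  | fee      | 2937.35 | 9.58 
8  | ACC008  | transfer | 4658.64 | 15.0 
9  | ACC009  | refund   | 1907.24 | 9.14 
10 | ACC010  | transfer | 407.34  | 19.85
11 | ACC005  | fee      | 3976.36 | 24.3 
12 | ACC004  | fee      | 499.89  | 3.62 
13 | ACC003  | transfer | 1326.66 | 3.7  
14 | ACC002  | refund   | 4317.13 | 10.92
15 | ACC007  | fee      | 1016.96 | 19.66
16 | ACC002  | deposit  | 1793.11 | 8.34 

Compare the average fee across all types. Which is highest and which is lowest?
SELECT type, AVG(fee)
FROM transactions
GROUP BY type
ORDER BY AVG(fee)

All groups:
  deposit: 6.41
  transfer: 10.17
  refund: 12.72
  fee: 14.29

Highest: fee (14.29)
Lowest: deposit (6.41)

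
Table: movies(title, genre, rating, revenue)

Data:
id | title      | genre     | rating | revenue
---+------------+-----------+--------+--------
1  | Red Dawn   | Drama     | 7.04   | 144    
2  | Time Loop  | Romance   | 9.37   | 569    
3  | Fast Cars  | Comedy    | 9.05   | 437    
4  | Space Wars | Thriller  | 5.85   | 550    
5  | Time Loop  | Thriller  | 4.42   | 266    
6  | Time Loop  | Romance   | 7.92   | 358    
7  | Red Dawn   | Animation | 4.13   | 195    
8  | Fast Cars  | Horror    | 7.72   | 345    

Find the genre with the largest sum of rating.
SELECT genre, SUM(rating) as val
FROM movies
GROUP BY genre
ORDER BY val DESC
LIMIT 1

Result: Romance with sum(rating) = 17.29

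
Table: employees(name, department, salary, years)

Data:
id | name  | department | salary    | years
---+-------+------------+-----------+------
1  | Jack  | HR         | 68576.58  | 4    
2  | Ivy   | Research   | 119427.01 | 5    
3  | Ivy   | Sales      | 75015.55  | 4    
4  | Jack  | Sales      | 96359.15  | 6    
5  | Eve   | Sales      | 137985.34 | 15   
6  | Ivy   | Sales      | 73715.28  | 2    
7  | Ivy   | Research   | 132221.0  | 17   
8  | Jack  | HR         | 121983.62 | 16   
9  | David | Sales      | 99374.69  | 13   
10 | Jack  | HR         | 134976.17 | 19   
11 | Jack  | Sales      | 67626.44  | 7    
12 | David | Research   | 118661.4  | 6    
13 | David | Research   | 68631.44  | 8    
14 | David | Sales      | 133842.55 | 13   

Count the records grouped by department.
SELECT department, COUNT(*) as count
FROM employees
GROUP BY department

Result:
  HR: 3
  Research: 4
  Sales: 7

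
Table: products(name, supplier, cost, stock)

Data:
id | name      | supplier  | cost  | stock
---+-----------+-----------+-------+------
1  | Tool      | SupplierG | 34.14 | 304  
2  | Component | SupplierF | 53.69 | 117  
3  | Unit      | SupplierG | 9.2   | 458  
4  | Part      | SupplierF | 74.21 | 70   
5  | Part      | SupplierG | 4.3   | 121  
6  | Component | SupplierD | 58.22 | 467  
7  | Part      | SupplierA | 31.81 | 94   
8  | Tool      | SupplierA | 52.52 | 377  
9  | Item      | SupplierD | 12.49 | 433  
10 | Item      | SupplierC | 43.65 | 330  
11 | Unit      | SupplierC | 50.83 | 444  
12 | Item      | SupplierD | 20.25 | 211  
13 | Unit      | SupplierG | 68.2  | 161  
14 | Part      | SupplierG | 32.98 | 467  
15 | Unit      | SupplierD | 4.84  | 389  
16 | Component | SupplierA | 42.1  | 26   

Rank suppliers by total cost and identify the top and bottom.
SELECT supplier, SUM(cost)
FROM products
GROUP BY supplier
ORDER BY SUM(cost)

All groups:
  SupplierC: 94.48
  SupplierD: 95.80
  SupplierA: 126.43
  SupplierF: 127.90
  SupplierG: 148.82

Highest: SupplierG (148.82)
Lowest: SupplierC (94.48)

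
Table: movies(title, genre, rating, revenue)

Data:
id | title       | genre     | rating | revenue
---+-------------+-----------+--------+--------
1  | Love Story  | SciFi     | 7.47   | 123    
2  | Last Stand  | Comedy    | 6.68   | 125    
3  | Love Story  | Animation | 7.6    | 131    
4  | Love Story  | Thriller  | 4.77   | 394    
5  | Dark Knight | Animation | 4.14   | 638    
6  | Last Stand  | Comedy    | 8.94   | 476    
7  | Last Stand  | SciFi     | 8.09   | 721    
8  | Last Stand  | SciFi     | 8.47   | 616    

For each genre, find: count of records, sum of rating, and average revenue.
SELECT genre,
       COUNT(*) as cnt,
       SUM(rating) as total_rating,
       AVG(revenue) as avg_revenue
FROM movies
GROUP BY genre

Result:
  Animation: 2 records, 11.74 total rating, 384.50 avg revenue
  Comedy: 2 records, 15.62 total rating, 300.50 avg revenue
  SciFi: 3 records, 24.03 total rating, 486.67 avg revenue
  Thriller: 1 records, 4.77 total rating, 394.00 avg revenue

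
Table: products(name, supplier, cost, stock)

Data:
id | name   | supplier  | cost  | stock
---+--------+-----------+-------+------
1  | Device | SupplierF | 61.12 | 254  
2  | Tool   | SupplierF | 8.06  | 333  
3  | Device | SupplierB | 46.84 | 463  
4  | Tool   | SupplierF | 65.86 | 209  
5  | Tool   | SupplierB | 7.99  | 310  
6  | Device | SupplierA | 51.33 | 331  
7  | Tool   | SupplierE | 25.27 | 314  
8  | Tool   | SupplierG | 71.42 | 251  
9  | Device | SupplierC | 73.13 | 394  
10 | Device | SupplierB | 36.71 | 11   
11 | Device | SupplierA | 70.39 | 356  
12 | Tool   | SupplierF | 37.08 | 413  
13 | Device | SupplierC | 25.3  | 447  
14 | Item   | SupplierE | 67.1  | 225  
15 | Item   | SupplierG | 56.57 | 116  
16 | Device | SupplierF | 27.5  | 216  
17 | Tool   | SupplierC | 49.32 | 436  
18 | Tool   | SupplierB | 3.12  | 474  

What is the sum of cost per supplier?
SELECT supplier, SUM(cost) as result
FROM products
GROUP BY supplier

Result:
  SupplierA: 121.72
  SupplierB: 94.66
  SupplierC: 147.75
  SupplierE: 92.37
  SupplierF: 199.62
  SupplierG: 127.99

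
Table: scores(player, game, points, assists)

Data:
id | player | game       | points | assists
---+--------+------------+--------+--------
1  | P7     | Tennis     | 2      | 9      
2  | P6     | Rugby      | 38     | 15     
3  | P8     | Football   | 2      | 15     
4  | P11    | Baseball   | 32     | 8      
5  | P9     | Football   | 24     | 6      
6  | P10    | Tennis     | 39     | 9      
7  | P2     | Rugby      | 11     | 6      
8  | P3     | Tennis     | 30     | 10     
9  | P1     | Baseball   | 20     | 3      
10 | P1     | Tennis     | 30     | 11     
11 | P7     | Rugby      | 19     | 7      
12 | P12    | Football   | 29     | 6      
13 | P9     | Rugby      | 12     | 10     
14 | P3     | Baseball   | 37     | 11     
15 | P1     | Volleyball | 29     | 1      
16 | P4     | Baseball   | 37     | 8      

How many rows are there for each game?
SELECT game, COUNT(*) as count
FROM scores
GROUP BY game

Result:
  Baseball: 4
  Football: 3
  Rugby: 4
  Tennis: 4
  Volleyball: 1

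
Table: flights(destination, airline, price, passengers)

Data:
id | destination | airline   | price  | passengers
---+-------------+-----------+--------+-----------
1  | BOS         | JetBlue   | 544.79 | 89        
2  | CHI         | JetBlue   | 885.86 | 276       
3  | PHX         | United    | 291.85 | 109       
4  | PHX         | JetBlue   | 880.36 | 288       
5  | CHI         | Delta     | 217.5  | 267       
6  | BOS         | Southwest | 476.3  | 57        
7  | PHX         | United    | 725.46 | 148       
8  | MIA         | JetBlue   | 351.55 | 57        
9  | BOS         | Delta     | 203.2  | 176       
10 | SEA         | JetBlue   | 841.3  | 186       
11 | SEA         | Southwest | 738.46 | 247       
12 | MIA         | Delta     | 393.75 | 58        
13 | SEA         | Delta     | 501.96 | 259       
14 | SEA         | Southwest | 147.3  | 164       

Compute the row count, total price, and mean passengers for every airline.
SELECT airline,
       COUNT(*) as cnt,
       SUM(price) as total_price,
       AVG(passengers) as avg_passengers
FROM flights
GROUP BY airline

Result:
  Delta: 4 records, 1316.41 total price, 190.00 avg passengers
  JetBlue: 5 records, 3503.86 total price, 179.20 avg passengers
  Southwest: 3 records, 1362.06 total price, 156.00 avg passengers
  United: 2 records, 1017.31 total price, 128.50 avg passengers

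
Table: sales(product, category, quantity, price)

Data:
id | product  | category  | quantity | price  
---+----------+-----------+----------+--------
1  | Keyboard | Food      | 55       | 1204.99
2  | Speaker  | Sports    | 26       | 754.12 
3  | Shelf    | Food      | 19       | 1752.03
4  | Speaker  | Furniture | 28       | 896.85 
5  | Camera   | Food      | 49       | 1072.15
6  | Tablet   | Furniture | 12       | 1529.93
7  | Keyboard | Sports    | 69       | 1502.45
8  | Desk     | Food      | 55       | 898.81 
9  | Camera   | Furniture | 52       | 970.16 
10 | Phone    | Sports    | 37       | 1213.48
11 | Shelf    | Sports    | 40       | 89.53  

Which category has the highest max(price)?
SELECT category, MAX(price) as val
FROM sales
GROUP BY category
ORDER BY val DESC
LIMIT 1

Result: Food with max(price) = 1752.03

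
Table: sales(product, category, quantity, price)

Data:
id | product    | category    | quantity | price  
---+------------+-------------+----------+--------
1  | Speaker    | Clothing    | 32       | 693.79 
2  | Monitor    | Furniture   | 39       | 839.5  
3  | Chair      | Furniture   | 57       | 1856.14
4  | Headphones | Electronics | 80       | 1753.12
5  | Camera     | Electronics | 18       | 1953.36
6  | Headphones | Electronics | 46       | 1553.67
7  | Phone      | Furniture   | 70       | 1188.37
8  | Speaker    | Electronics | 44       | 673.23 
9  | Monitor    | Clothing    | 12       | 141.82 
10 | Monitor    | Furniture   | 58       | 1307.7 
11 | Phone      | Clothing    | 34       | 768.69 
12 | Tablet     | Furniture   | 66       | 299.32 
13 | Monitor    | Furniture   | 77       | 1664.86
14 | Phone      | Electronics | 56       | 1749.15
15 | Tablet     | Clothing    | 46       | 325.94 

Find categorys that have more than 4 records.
SELECT category, COUNT(*) as cnt
FROM sales
GROUP BY category
HAVING COUNT(*) > 4

Result:
  Electronics: 5
  Furniture: 6

Note: HAVING filters groups after aggregation, WHERE filters rows before.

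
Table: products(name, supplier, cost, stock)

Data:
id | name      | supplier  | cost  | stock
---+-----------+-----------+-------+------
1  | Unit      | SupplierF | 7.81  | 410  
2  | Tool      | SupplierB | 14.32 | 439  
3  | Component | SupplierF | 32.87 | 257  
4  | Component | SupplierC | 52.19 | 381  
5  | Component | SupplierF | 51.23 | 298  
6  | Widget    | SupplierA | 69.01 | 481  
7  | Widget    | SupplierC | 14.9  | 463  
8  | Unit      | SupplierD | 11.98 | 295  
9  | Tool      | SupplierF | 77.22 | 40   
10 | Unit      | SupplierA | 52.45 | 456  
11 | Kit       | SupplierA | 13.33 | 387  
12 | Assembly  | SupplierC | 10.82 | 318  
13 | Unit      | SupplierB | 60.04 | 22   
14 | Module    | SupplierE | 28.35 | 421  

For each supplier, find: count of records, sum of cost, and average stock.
SELECT supplier,
       COUNT(*) as cnt,
       SUM(cost) as total_cost,
       AVG(stock) as avg_stock
FROM products
GROUP BY supplier

Result:
  SupplierA: 3 records, 134.79 total cost, 441.33 avg stock
  SupplierB: 2 records, 74.36 total cost, 230.50 avg stock
  SupplierC: 3 records, 77.91 total cost, 387.33 avg stock
  SupplierD: 1 records, 11.98 total cost, 295.00 avg stock
  SupplierE: 1 records, 28.35 total cost, 421.00 avg stock
  SupplierF: 4 records, 169.13 total cost, 251.25 avg stock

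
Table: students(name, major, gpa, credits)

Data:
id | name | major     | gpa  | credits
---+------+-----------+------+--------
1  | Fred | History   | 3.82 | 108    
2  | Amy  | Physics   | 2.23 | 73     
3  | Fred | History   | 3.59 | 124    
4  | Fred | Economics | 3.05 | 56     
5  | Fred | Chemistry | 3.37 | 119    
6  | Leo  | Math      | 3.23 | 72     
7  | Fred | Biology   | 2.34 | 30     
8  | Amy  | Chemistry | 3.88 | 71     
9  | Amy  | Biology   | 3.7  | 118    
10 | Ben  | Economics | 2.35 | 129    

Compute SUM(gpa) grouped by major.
SELECT major, SUM(gpa) as result
FROM students
GROUP BY major

Result:
  Biology: 6.04
  Chemistry: 7.25
  Economics: 5.40
  History: 7.41
  Math: 3.23
  Physics: 2.23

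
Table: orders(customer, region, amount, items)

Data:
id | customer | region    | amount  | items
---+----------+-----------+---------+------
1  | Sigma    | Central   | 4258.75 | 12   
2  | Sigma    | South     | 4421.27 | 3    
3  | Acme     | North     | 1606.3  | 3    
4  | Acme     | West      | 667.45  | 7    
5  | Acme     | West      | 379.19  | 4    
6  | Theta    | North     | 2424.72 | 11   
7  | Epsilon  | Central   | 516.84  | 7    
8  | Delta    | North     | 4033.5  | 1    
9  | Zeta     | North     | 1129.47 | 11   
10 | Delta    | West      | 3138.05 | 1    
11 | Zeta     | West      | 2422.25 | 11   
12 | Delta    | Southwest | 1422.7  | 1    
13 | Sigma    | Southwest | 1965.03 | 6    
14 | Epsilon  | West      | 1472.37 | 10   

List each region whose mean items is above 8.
SELECT region, AVG(items)
FROM orders
GROUP BY region
HAVING AVG(items) > 8

Result:
  Central: avg=9.50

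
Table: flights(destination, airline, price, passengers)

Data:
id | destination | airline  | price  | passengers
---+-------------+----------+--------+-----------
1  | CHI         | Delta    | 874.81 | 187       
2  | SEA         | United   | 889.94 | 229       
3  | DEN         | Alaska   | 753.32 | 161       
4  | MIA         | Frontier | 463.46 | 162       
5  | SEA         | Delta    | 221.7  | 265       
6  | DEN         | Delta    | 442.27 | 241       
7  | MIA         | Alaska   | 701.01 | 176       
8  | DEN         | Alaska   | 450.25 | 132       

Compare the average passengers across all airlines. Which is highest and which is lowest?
SELECT airline, AVG(passengers)
FROM flights
GROUP BY airline
ORDER BY AVG(passengers)

All groups:
  Alaska: 156.33
  Frontier: 162.00
  United: 229.00
  Delta: 231.00

Highest: Delta (231.00)
Lowest: Alaska (156.33)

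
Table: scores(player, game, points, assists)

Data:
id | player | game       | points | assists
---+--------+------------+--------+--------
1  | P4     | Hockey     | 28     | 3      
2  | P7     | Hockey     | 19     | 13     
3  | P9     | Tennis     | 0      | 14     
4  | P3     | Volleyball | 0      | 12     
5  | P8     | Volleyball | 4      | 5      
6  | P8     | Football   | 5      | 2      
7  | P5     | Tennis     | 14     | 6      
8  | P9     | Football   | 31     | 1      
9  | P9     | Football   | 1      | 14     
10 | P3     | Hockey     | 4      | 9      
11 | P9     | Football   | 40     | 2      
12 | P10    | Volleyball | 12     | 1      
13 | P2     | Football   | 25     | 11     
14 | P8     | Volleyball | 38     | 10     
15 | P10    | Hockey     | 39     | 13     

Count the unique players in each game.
SELECT game, COUNT(DISTINCT player)
FROM scores
GROUP BY game

Result:
  Football: 3 distinct
  Hockey: 4 distinct
  Tennis: 2 distinct
  Volleyball: 3 distinct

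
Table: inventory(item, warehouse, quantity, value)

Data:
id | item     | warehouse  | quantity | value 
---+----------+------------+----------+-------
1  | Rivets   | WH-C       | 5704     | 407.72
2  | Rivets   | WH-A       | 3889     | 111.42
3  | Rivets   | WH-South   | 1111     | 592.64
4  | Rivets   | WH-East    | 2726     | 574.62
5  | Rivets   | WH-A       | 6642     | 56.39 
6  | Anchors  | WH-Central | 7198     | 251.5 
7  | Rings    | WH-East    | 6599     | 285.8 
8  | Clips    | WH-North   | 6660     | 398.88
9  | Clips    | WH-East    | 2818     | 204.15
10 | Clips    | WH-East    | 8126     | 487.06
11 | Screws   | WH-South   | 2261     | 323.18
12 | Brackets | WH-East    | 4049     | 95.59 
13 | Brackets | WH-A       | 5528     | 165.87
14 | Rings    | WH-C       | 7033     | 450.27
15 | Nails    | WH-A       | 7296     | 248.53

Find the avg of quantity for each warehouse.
SELECT warehouse, AVG(quantity) as result
FROM inventory
GROUP BY warehouse

Result:
  WH-A: 5838.75
  WH-C: 6368.50
  WH-Central: 7198.00
  WH-East: 4863.60
  WH-North: 6660.00
  WH-South: 1686.00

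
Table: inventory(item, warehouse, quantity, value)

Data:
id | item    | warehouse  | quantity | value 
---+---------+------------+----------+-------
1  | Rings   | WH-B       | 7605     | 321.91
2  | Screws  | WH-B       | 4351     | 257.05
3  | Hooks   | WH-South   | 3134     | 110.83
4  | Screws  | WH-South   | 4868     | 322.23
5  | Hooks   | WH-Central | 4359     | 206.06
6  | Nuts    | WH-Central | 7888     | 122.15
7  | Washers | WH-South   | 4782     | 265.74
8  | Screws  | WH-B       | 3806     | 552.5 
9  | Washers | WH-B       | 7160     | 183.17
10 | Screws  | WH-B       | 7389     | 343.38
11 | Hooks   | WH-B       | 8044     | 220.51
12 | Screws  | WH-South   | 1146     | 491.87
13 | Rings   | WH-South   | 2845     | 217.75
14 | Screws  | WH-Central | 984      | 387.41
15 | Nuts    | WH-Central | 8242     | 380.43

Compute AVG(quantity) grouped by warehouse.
SELECT warehouse, AVG(quantity) as result
FROM inventory
GROUP BY warehouse

Result:
  WH-B: 6392.50
  WH-Central: 5368.25
  WH-South: 3355.00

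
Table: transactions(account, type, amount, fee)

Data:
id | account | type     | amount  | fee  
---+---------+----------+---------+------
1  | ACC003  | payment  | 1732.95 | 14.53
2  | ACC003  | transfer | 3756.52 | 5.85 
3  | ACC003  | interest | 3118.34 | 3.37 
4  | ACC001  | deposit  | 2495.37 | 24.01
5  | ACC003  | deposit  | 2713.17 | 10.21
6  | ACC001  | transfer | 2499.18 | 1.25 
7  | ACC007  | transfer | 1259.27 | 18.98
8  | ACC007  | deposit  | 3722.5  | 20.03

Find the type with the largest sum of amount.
SELECT type, SUM(amount) as val
FROM transactions
GROUP BY type
ORDER BY val DESC
LIMIT 1

Result: deposit with sum(amount) = 8931.04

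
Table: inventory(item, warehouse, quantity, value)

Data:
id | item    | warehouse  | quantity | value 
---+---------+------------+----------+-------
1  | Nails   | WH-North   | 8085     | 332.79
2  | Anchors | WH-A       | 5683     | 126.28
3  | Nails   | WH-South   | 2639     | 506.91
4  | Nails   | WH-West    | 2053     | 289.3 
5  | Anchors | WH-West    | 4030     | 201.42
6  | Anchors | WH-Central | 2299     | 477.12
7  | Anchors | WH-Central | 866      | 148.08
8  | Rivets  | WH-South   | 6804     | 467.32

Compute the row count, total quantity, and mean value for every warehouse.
SELECT warehouse,
       COUNT(*) as cnt,
       SUM(quantity) as total_quantity,
       AVG(value) as avg_value
FROM inventory
GROUP BY warehouse

Result:
  WH-A: 1 records, 5683 total quantity, 126.28 avg value
  WH-Central: 2 records, 3165 total quantity, 312.60 avg value
  WH-North: 1 records, 8085 total quantity, 332.79 avg value
  WH-South: 2 records, 9443 total quantity, 487.12 avg value
  WH-West: 2 records, 6083 total quantity, 245.36 avg value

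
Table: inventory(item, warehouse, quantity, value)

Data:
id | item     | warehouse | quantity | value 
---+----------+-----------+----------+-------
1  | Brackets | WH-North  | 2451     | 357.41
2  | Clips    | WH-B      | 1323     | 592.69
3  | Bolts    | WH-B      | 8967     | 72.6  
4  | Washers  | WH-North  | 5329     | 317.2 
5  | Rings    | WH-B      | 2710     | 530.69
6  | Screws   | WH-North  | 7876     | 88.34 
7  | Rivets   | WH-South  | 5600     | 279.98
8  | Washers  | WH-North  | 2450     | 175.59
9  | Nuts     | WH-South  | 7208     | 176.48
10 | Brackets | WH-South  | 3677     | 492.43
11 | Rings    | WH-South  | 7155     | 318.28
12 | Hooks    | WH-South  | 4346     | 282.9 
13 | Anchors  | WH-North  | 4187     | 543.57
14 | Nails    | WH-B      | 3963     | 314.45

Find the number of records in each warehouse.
SELECT warehouse, COUNT(*) as count
FROM inventory
GROUP BY warehouse

Result:
  WH-B: 4
  WH-North: 5
  WH-South: 5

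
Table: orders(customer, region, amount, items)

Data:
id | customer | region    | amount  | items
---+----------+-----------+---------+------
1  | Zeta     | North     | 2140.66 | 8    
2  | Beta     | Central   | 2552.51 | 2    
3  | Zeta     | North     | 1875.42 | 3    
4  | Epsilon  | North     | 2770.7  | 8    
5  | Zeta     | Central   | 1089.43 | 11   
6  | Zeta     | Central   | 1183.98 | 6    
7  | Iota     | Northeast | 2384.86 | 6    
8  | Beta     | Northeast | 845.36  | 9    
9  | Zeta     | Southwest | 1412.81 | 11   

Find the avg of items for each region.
SELECT region, AVG(items) as result
FROM orders
GROUP BY region

Result:
  Central: 6.33
  North: 6.33
  Northeast: 7.50
  Southwest: 11.00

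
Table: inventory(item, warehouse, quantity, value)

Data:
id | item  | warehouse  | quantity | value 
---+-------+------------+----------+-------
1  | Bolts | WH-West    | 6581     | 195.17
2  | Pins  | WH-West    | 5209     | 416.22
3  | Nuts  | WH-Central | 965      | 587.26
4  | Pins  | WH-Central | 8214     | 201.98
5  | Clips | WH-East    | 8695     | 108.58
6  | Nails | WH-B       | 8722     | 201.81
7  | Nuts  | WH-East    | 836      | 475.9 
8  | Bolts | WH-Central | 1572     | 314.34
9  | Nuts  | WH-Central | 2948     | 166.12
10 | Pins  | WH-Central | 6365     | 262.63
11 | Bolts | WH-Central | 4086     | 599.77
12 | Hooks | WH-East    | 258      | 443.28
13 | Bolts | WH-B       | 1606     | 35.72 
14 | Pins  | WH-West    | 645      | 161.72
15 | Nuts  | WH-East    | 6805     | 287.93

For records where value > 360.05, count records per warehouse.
SELECT warehouse, COUNT(*)
FROM inventory
WHERE value > 360.05
GROUP BY warehouse

Note: WHERE filters rows before grouping.

Result:
  WH-Central: 2
  WH-East: 2
  WH-West: 1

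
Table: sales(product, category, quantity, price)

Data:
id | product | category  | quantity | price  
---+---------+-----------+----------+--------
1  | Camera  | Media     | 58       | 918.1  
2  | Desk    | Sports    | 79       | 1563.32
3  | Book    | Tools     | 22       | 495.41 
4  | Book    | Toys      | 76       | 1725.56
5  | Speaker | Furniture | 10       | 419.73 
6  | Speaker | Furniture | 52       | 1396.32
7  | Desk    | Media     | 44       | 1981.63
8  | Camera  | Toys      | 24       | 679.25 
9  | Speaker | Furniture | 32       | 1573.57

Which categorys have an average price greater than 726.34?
SELECT category, AVG(price)
FROM sales
GROUP BY category
HAVING AVG(price) > 726.34

Result:
  Furniture: avg=1129.87
  Media: avg=1449.87
  Sports: avg=1563.32
  Toys: avg=1202.41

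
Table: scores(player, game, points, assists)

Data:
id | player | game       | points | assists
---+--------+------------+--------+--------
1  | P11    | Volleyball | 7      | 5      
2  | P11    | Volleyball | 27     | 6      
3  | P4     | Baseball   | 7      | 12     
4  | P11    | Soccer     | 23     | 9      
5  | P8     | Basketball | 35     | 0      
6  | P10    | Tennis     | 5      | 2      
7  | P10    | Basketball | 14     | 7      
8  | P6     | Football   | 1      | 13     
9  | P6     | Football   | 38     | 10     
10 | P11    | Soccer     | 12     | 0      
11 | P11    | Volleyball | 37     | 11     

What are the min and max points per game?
SELECT game, MIN(points), MAX(points)
FROM scores
GROUP BY game

Result:
  Baseball: min=7, max=7
  Basketball: min=14, max=35
  Football: min=1, max=38
  Soccer: min=12, max=23
  Tennis: min=5, max=5
  Volleyball: min=7, max=37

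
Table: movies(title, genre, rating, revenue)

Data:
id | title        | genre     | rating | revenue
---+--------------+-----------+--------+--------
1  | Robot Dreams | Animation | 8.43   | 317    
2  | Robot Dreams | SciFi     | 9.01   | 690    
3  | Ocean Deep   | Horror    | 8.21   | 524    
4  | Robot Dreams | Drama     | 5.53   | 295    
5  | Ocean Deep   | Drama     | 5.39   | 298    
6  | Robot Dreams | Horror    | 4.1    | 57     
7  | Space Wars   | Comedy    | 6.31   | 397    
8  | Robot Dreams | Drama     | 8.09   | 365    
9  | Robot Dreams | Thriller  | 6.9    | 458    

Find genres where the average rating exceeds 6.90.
SELECT genre, AVG(rating)
FROM movies
GROUP BY genre
HAVING AVG(rating) > 6.90

Result:
  Animation: avg=8.43
  SciFi: avg=9.01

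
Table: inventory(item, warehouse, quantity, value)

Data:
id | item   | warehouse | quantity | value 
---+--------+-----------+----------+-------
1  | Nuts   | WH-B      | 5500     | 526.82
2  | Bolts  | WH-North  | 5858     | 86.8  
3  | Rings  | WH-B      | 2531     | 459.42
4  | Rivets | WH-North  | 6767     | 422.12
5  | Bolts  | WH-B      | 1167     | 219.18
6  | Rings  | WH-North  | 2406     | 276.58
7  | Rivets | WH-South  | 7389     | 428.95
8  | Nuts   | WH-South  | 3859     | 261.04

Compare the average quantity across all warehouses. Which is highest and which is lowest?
SELECT warehouse, AVG(quantity)
FROM inventory
GROUP BY warehouse
ORDER BY AVG(quantity)

All groups:
  WH-B: 3066.00
  WH-North: 5010.33
  WH-South: 5624.00

Highest: WH-South (5624.00)
Lowest: WH-B (3066.00)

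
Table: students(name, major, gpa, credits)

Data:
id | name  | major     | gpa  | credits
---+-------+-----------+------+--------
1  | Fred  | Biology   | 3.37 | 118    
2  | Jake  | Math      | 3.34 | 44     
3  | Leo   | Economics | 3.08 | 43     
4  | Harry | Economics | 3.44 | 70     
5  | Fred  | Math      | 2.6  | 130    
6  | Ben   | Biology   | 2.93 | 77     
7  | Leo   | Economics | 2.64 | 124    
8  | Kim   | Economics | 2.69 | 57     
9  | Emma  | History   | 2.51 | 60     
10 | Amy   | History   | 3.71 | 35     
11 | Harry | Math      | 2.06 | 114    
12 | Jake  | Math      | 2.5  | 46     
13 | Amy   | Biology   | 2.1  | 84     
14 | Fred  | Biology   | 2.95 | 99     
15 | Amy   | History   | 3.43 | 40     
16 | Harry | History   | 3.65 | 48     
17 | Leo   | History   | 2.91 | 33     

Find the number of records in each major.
SELECT major, COUNT(*) as count
FROM students
GROUP BY major

Result:
  Biology: 4
  Economics: 4
  History: 5
  Math: 4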